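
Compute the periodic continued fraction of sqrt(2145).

[46; (3, 5, 2, 5, 3, 92)]

Write x_i = (sqrt(2145) + m_i)/d_i with (m_0, d_0) = (0, 1). a_0 = floor(sqrt(2145)) = 46, since 46^2 = 2116 <= 2145 < 2209 = 47^2.
Iterate m_{i+1} = d_i*a_i - m_i, d_{i+1} = (2145 - m_{i+1}^2)/d_i, a_{i+1} = floor((a_0 + m_{i+1})/d_{i+1}):
  m_1 = 1*46 - 0 = 46, d_1 = (2145 - 46^2)/1 = 29/1 = 29, a_1 = floor((46 + 46)/29) = 3.
  m_2 = 29*3 - 46 = 41, d_2 = (2145 - 41^2)/29 = 464/29 = 16, a_2 = floor((46 + 41)/16) = 5.
  m_3 = 16*5 - 41 = 39, d_3 = (2145 - 39^2)/16 = 624/16 = 39, a_3 = floor((46 + 39)/39) = 2.
  m_4 = 39*2 - 39 = 39, d_4 = (2145 - 39^2)/39 = 624/39 = 16, a_4 = floor((46 + 39)/16) = 5.
  m_5 = 16*5 - 39 = 41, d_5 = (2145 - 41^2)/16 = 464/16 = 29, a_5 = floor((46 + 41)/29) = 3.
  m_6 = 29*3 - 41 = 46, d_6 = (2145 - 46^2)/29 = 29/29 = 1, a_6 = floor((46 + 46)/1) = 92.
  m_7 = 1*92 - 46 = 46, d_7 = (2145 - 46^2)/1 = 29/1 = 29: (m_7, d_7) = (m_1, d_1) = (46, 29), so from here the quotients repeat a_1, ..., a_6; the period length is 6.
Hence the expansion of sqrt(2145) is a_0 = 46 followed by the repeating block 3, 5, 2, 5, 3, 92 (period 6).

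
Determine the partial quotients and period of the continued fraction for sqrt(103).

Write x_i = (sqrt(103) + m_i)/d_i with (m_0, d_0) = (0, 1). a_0 = floor(sqrt(103)) = 10, since 10^2 = 100 <= 103 < 121 = 11^2.
Iterate m_{i+1} = d_i*a_i - m_i, d_{i+1} = (103 - m_{i+1}^2)/d_i, a_{i+1} = floor((a_0 + m_{i+1})/d_{i+1}):
  m_1 = 1*10 - 0 = 10, d_1 = (103 - 10^2)/1 = 3/1 = 3, a_1 = floor((10 + 10)/3) = 6.
  m_2 = 3*6 - 10 = 8, d_2 = (103 - 8^2)/3 = 39/3 = 13, a_2 = floor((10 + 8)/13) = 1.
  m_3 = 13*1 - 8 = 5, d_3 = (103 - 5^2)/13 = 78/13 = 6, a_3 = floor((10 + 5)/6) = 2.
  m_4 = 6*2 - 5 = 7, d_4 = (103 - 7^2)/6 = 54/6 = 9, a_4 = floor((10 + 7)/9) = 1.
  m_5 = 9*1 - 7 = 2, d_5 = (103 - 2^2)/9 = 99/9 = 11, a_5 = floor((10 + 2)/11) = 1.
  m_6 = 11*1 - 2 = 9, d_6 = (103 - 9^2)/11 = 22/11 = 2, a_6 = floor((10 + 9)/2) = 9.
  m_7 = 2*9 - 9 = 9, d_7 = (103 - 9^2)/2 = 22/2 = 11, a_7 = floor((10 + 9)/11) = 1.
  m_8 = 11*1 - 9 = 2, d_8 = (103 - 2^2)/11 = 99/11 = 9, a_8 = floor((10 + 2)/9) = 1.
  m_9 = 9*1 - 2 = 7, d_9 = (103 - 7^2)/9 = 54/9 = 6, a_9 = floor((10 + 7)/6) = 2.
  m_10 = 6*2 - 7 = 5, d_10 = (103 - 5^2)/6 = 78/6 = 13, a_10 = floor((10 + 5)/13) = 1.
  m_11 = 13*1 - 5 = 8, d_11 = (103 - 8^2)/13 = 39/13 = 3, a_11 = floor((10 + 8)/3) = 6.
  m_12 = 3*6 - 8 = 10, d_12 = (103 - 10^2)/3 = 3/3 = 1, a_12 = floor((10 + 10)/1) = 20.
  m_13 = 1*20 - 10 = 10, d_13 = (103 - 10^2)/1 = 3/1 = 3: (m_13, d_13) = (m_1, d_1) = (10, 3), so from here the quotients repeat a_1, ..., a_12; the period length is 12.
Hence the expansion of sqrt(103) is a_0 = 10 followed by the repeating block 6, 1, 2, 1, 1, 9, 1, 1, 2, 1, 6, 20 (period 12).

[10; (6, 1, 2, 1, 1, 9, 1, 1, 2, 1, 6, 20)]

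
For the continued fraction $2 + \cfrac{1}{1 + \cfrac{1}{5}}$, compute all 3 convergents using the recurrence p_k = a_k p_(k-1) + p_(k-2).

Using the convergent recurrence p_i = a_i*p_{i-1} + p_{i-2}, q_i = a_i*q_{i-1} + q_{i-2} with p_{-2}=0, p_{-1}=1, q_{-2}=1, q_{-1}=0:
  i=0: a_0=2, p_0 = 2*1 + 0 = 2, q_0 = 2*0 + 1 = 1.
  i=1: a_1=1, p_1 = 1*2 + 1 = 3, q_1 = 1*1 + 0 = 1.
  i=2: a_2=5, p_2 = 5*3 + 2 = 17, q_2 = 5*1 + 1 = 6.

2/1, 3/1, 17/6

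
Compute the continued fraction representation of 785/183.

Run the Euclidean algorithm on 785 and 183; the successive quotients are the partial quotients a_0, a_1, ... (each step inverts the fractional part left over by the previous one):
  785 = 4*183 + 53, so a_0 = 4.
  183 = 3*53 + 24, so a_1 = 3.
  53 = 2*24 + 5, so a_2 = 2.
  24 = 4*5 + 4, so a_3 = 4.
  5 = 1*4 + 1, so a_4 = 1.
  4 = 4*1 + 0, so a_5 = 4.
The remainder reaches 0 after 6 divisions, so the expansion has 6 partial quotients, read off in order.

[4; 3, 2, 4, 1, 4]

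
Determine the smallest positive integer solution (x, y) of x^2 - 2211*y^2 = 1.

First expand sqrt(2211) as a continued fraction. With x_i = (sqrt(2211) + m_i)/d_i and (m_0, d_0) = (0, 1): a_0 = floor(sqrt(2211)) = 47, since 47^2 = 2209 <= 2211 < 2304 = 48^2.
Iterate m_{i+1} = d_i*a_i - m_i, d_{i+1} = (2211 - m_{i+1}^2)/d_i, a_{i+1} = floor((a_0 + m_{i+1})/d_{i+1}):
  m_1 = 1*47 - 0 = 47, d_1 = (2211 - 47^2)/1 = 2/1 = 2, a_1 = floor((47 + 47)/2) = 47.
  m_2 = 2*47 - 47 = 47, d_2 = (2211 - 47^2)/2 = 2/2 = 1, a_2 = floor((47 + 47)/1) = 94.
  m_3 = 1*94 - 47 = 47, d_3 = (2211 - 47^2)/1 = 2/1 = 2: (m_3, d_3) = (m_1, d_1) = (47, 2), so from here the quotients repeat a_1, a_2; the period length is 2.
So sqrt(2211) = [47; (47, 94)] with period length k = 2.
k is even, so the fundamental solution of x^2 - 2211y^2 = 1 is (p_{k-1}, q_{k-1}) = (p_1, q_1); compute convergents through index 1.
Convergents (p_i = a_i*p_{i-1} + p_{i-2}, q_i = a_i*q_{i-1} + q_{i-2} with p_{-2}=0, p_{-1}=1, q_{-2}=1, q_{-1}=0):
  i=0: a_0=47, p_0 = 47*1 + 0 = 47, q_0 = 47*0 + 1 = 1.
  i=1: a_1=47, p_1 = 47*47 + 1 = 2210, q_1 = 47*1 + 0 = 47.
Check: 2210^2 - 2211*47^2 = 4884100 - 4884099 = 1, so (x, y) = (2210, 47) solves the equation, and by the theorem it is the least positive solution.

(x, y) = (2210, 47)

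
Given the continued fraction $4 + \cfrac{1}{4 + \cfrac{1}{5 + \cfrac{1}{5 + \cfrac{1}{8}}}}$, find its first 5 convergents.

4/1, 17/4, 89/21, 462/109, 3785/893

Using the convergent recurrence p_i = a_i*p_{i-1} + p_{i-2}, q_i = a_i*q_{i-1} + q_{i-2} with p_{-2}=0, p_{-1}=1, q_{-2}=1, q_{-1}=0:
  i=0: a_0=4, p_0 = 4*1 + 0 = 4, q_0 = 4*0 + 1 = 1.
  i=1: a_1=4, p_1 = 4*4 + 1 = 17, q_1 = 4*1 + 0 = 4.
  i=2: a_2=5, p_2 = 5*17 + 4 = 89, q_2 = 5*4 + 1 = 21.
  i=3: a_3=5, p_3 = 5*89 + 17 = 462, q_3 = 5*21 + 4 = 109.
  i=4: a_4=8, p_4 = 8*462 + 89 = 3785, q_4 = 8*109 + 21 = 893.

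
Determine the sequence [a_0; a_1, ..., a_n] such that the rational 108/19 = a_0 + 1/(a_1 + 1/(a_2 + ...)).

[5; 1, 2, 6]

Run the Euclidean algorithm on 108 and 19; the successive quotients are the partial quotients a_0, a_1, ... (each step inverts the fractional part left over by the previous one):
  108 = 5*19 + 13, so a_0 = 5.
  19 = 1*13 + 6, so a_1 = 1.
  13 = 2*6 + 1, so a_2 = 2.
  6 = 6*1 + 0, so a_3 = 6.
The remainder reaches 0 after 4 divisions, so the expansion has 4 partial quotients, read off in order.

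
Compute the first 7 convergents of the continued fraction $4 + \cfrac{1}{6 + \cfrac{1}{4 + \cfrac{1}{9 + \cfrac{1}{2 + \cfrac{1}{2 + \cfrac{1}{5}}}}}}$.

Using the convergent recurrence p_i = a_i*p_{i-1} + p_{i-2}, q_i = a_i*q_{i-1} + q_{i-2} with p_{-2}=0, p_{-1}=1, q_{-2}=1, q_{-1}=0:
  i=0: a_0=4, p_0 = 4*1 + 0 = 4, q_0 = 4*0 + 1 = 1.
  i=1: a_1=6, p_1 = 6*4 + 1 = 25, q_1 = 6*1 + 0 = 6.
  i=2: a_2=4, p_2 = 4*25 + 4 = 104, q_2 = 4*6 + 1 = 25.
  i=3: a_3=9, p_3 = 9*104 + 25 = 961, q_3 = 9*25 + 6 = 231.
  i=4: a_4=2, p_4 = 2*961 + 104 = 2026, q_4 = 2*231 + 25 = 487.
  i=5: a_5=2, p_5 = 2*2026 + 961 = 5013, q_5 = 2*487 + 231 = 1205.
  i=6: a_6=5, p_6 = 5*5013 + 2026 = 27091, q_6 = 5*1205 + 487 = 6512.

4/1, 25/6, 104/25, 961/231, 2026/487, 5013/1205, 27091/6512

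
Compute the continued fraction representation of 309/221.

[1; 2, 1, 1, 21, 2]

Run the Euclidean algorithm on 309 and 221; the successive quotients are the partial quotients a_0, a_1, ... (each step inverts the fractional part left over by the previous one):
  309 = 1*221 + 88, so a_0 = 1.
  221 = 2*88 + 45, so a_1 = 2.
  88 = 1*45 + 43, so a_2 = 1.
  45 = 1*43 + 2, so a_3 = 1.
  43 = 21*2 + 1, so a_4 = 21.
  2 = 2*1 + 0, so a_5 = 2.
The remainder reaches 0 after 6 divisions, so the expansion has 6 partial quotients, read off in order.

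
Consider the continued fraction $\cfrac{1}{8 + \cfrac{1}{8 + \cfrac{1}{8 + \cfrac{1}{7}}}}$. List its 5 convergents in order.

Using the convergent recurrence p_i = a_i*p_{i-1} + p_{i-2}, q_i = a_i*q_{i-1} + q_{i-2} with p_{-2}=0, p_{-1}=1, q_{-2}=1, q_{-1}=0:
  i=0: a_0=0, p_0 = 0*1 + 0 = 0, q_0 = 0*0 + 1 = 1.
  i=1: a_1=8, p_1 = 8*0 + 1 = 1, q_1 = 8*1 + 0 = 8.
  i=2: a_2=8, p_2 = 8*1 + 0 = 8, q_2 = 8*8 + 1 = 65.
  i=3: a_3=8, p_3 = 8*8 + 1 = 65, q_3 = 8*65 + 8 = 528.
  i=4: a_4=7, p_4 = 7*65 + 8 = 463, q_4 = 7*528 + 65 = 3761.

0/1, 1/8, 8/65, 65/528, 463/3761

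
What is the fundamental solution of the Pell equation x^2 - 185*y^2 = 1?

First expand sqrt(185) as a continued fraction. With x_i = (sqrt(185) + m_i)/d_i and (m_0, d_0) = (0, 1): a_0 = floor(sqrt(185)) = 13, since 13^2 = 169 <= 185 < 196 = 14^2.
Iterate m_{i+1} = d_i*a_i - m_i, d_{i+1} = (185 - m_{i+1}^2)/d_i, a_{i+1} = floor((a_0 + m_{i+1})/d_{i+1}):
  m_1 = 1*13 - 0 = 13, d_1 = (185 - 13^2)/1 = 16/1 = 16, a_1 = floor((13 + 13)/16) = 1.
  m_2 = 16*1 - 13 = 3, d_2 = (185 - 3^2)/16 = 176/16 = 11, a_2 = floor((13 + 3)/11) = 1.
  m_3 = 11*1 - 3 = 8, d_3 = (185 - 8^2)/11 = 121/11 = 11, a_3 = floor((13 + 8)/11) = 1.
  m_4 = 11*1 - 8 = 3, d_4 = (185 - 3^2)/11 = 176/11 = 16, a_4 = floor((13 + 3)/16) = 1.
  m_5 = 16*1 - 3 = 13, d_5 = (185 - 13^2)/16 = 16/16 = 1, a_5 = floor((13 + 13)/1) = 26.
  m_6 = 1*26 - 13 = 13, d_6 = (185 - 13^2)/1 = 16/1 = 16: (m_6, d_6) = (m_1, d_1) = (13, 16), so from here the quotients repeat a_1, ..., a_5; the period length is 5.
So sqrt(185) = [13; (1, 1, 1, 1, 26)] with period length k = 5.
k is odd, so (p_{k-1}, q_{k-1}) only solves x^2 - 185y^2 = -1 and the fundamental solution of x^2 - 185y^2 = 1 is (p_{2k-1}, q_{2k-1}) = (p_9, q_9); compute convergents through index 9, running through the period twice.
Convergents (p_i = a_i*p_{i-1} + p_{i-2}, q_i = a_i*q_{i-1} + q_{i-2} with p_{-2}=0, p_{-1}=1, q_{-2}=1, q_{-1}=0):
  i=0: a_0=13, p_0 = 13*1 + 0 = 13, q_0 = 13*0 + 1 = 1.
  i=1: a_1=1, p_1 = 1*13 + 1 = 14, q_1 = 1*1 + 0 = 1.
  i=2: a_2=1, p_2 = 1*14 + 13 = 27, q_2 = 1*1 + 1 = 2.
  i=3: a_3=1, p_3 = 1*27 + 14 = 41, q_3 = 1*2 + 1 = 3.
  i=4: a_4=1, p_4 = 1*41 + 27 = 68, q_4 = 1*3 + 2 = 5.
  i=5: a_5=26, p_5 = 26*68 + 41 = 1809, q_5 = 26*5 + 3 = 133.
  i=6: a_6=1, p_6 = 1*1809 + 68 = 1877, q_6 = 1*133 + 5 = 138.
  i=7: a_7=1, p_7 = 1*1877 + 1809 = 3686, q_7 = 1*138 + 133 = 271.
  i=8: a_8=1, p_8 = 1*3686 + 1877 = 5563, q_8 = 1*271 + 138 = 409.
  i=9: a_9=1, p_9 = 1*5563 + 3686 = 9249, q_9 = 1*409 + 271 = 680.
Indeed p_4^2 - 185*q_4^2 = 4624 - 4625 = -1, not +1.
Check: 9249^2 - 185*680^2 = 85544001 - 85544000 = 1, so (x, y) = (9249, 680) solves the equation, and by the theorem it is the least positive solution.

(x, y) = (9249, 680)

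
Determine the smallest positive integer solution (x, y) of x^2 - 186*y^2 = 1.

First expand sqrt(186) as a continued fraction. With x_i = (sqrt(186) + m_i)/d_i and (m_0, d_0) = (0, 1): a_0 = floor(sqrt(186)) = 13, since 13^2 = 169 <= 186 < 196 = 14^2.
Iterate m_{i+1} = d_i*a_i - m_i, d_{i+1} = (186 - m_{i+1}^2)/d_i, a_{i+1} = floor((a_0 + m_{i+1})/d_{i+1}):
  m_1 = 1*13 - 0 = 13, d_1 = (186 - 13^2)/1 = 17/1 = 17, a_1 = floor((13 + 13)/17) = 1.
  m_2 = 17*1 - 13 = 4, d_2 = (186 - 4^2)/17 = 170/17 = 10, a_2 = floor((13 + 4)/10) = 1.
  m_3 = 10*1 - 4 = 6, d_3 = (186 - 6^2)/10 = 150/10 = 15, a_3 = floor((13 + 6)/15) = 1.
  m_4 = 15*1 - 6 = 9, d_4 = (186 - 9^2)/15 = 105/15 = 7, a_4 = floor((13 + 9)/7) = 3.
  m_5 = 7*3 - 9 = 12, d_5 = (186 - 12^2)/7 = 42/7 = 6, a_5 = floor((13 + 12)/6) = 4.
  m_6 = 6*4 - 12 = 12, d_6 = (186 - 12^2)/6 = 42/6 = 7, a_6 = floor((13 + 12)/7) = 3.
  m_7 = 7*3 - 12 = 9, d_7 = (186 - 9^2)/7 = 105/7 = 15, a_7 = floor((13 + 9)/15) = 1.
  m_8 = 15*1 - 9 = 6, d_8 = (186 - 6^2)/15 = 150/15 = 10, a_8 = floor((13 + 6)/10) = 1.
  m_9 = 10*1 - 6 = 4, d_9 = (186 - 4^2)/10 = 170/10 = 17, a_9 = floor((13 + 4)/17) = 1.
  m_10 = 17*1 - 4 = 13, d_10 = (186 - 13^2)/17 = 17/17 = 1, a_10 = floor((13 + 13)/1) = 26.
  m_11 = 1*26 - 13 = 13, d_11 = (186 - 13^2)/1 = 17/1 = 17: (m_11, d_11) = (m_1, d_1) = (13, 17), so from here the quotients repeat a_1, ..., a_10; the period length is 10.
So sqrt(186) = [13; (1, 1, 1, 3, 4, 3, 1, 1, 1, 26)] with period length k = 10.
k is even, so the fundamental solution of x^2 - 186y^2 = 1 is (p_{k-1}, q_{k-1}) = (p_9, q_9); compute convergents through index 9.
Convergents (p_i = a_i*p_{i-1} + p_{i-2}, q_i = a_i*q_{i-1} + q_{i-2} with p_{-2}=0, p_{-1}=1, q_{-2}=1, q_{-1}=0):
  i=0: a_0=13, p_0 = 13*1 + 0 = 13, q_0 = 13*0 + 1 = 1.
  i=1: a_1=1, p_1 = 1*13 + 1 = 14, q_1 = 1*1 + 0 = 1.
  i=2: a_2=1, p_2 = 1*14 + 13 = 27, q_2 = 1*1 + 1 = 2.
  i=3: a_3=1, p_3 = 1*27 + 14 = 41, q_3 = 1*2 + 1 = 3.
  i=4: a_4=3, p_4 = 3*41 + 27 = 150, q_4 = 3*3 + 2 = 11.
  i=5: a_5=4, p_5 = 4*150 + 41 = 641, q_5 = 4*11 + 3 = 47.
  i=6: a_6=3, p_6 = 3*641 + 150 = 2073, q_6 = 3*47 + 11 = 152.
  i=7: a_7=1, p_7 = 1*2073 + 641 = 2714, q_7 = 1*152 + 47 = 199.
  i=8: a_8=1, p_8 = 1*2714 + 2073 = 4787, q_8 = 1*199 + 152 = 351.
  i=9: a_9=1, p_9 = 1*4787 + 2714 = 7501, q_9 = 1*351 + 199 = 550.
Check: 7501^2 - 186*550^2 = 56265001 - 56265000 = 1, so (x, y) = (7501, 550) solves the equation, and by the theorem it is the least positive solution.

(x, y) = (7501, 550)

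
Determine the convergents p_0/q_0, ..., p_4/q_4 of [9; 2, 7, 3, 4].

Using the convergent recurrence p_i = a_i*p_{i-1} + p_{i-2}, q_i = a_i*q_{i-1} + q_{i-2} with p_{-2}=0, p_{-1}=1, q_{-2}=1, q_{-1}=0:
  i=0: a_0=9, p_0 = 9*1 + 0 = 9, q_0 = 9*0 + 1 = 1.
  i=1: a_1=2, p_1 = 2*9 + 1 = 19, q_1 = 2*1 + 0 = 2.
  i=2: a_2=7, p_2 = 7*19 + 9 = 142, q_2 = 7*2 + 1 = 15.
  i=3: a_3=3, p_3 = 3*142 + 19 = 445, q_3 = 3*15 + 2 = 47.
  i=4: a_4=4, p_4 = 4*445 + 142 = 1922, q_4 = 4*47 + 15 = 203.

9/1, 19/2, 142/15, 445/47, 1922/203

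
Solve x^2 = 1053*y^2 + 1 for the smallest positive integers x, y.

First expand sqrt(1053) as a continued fraction. With x_i = (sqrt(1053) + m_i)/d_i and (m_0, d_0) = (0, 1): a_0 = floor(sqrt(1053)) = 32, since 32^2 = 1024 <= 1053 < 1089 = 33^2.
Iterate m_{i+1} = d_i*a_i - m_i, d_{i+1} = (1053 - m_{i+1}^2)/d_i, a_{i+1} = floor((a_0 + m_{i+1})/d_{i+1}):
  m_1 = 1*32 - 0 = 32, d_1 = (1053 - 32^2)/1 = 29/1 = 29, a_1 = floor((32 + 32)/29) = 2.
  m_2 = 29*2 - 32 = 26, d_2 = (1053 - 26^2)/29 = 377/29 = 13, a_2 = floor((32 + 26)/13) = 4.
  m_3 = 13*4 - 26 = 26, d_3 = (1053 - 26^2)/13 = 377/13 = 29, a_3 = floor((32 + 26)/29) = 2.
  m_4 = 29*2 - 26 = 32, d_4 = (1053 - 32^2)/29 = 29/29 = 1, a_4 = floor((32 + 32)/1) = 64.
  m_5 = 1*64 - 32 = 32, d_5 = (1053 - 32^2)/1 = 29/1 = 29: (m_5, d_5) = (m_1, d_1) = (32, 29), so from here the quotients repeat a_1, ..., a_4; the period length is 4.
So sqrt(1053) = [32; (2, 4, 2, 64)] with period length k = 4.
k is even, so the fundamental solution of x^2 - 1053y^2 = 1 is (p_{k-1}, q_{k-1}) = (p_3, q_3); compute convergents through index 3.
Convergents (p_i = a_i*p_{i-1} + p_{i-2}, q_i = a_i*q_{i-1} + q_{i-2} with p_{-2}=0, p_{-1}=1, q_{-2}=1, q_{-1}=0):
  i=0: a_0=32, p_0 = 32*1 + 0 = 32, q_0 = 32*0 + 1 = 1.
  i=1: a_1=2, p_1 = 2*32 + 1 = 65, q_1 = 2*1 + 0 = 2.
  i=2: a_2=4, p_2 = 4*65 + 32 = 292, q_2 = 4*2 + 1 = 9.
  i=3: a_3=2, p_3 = 2*292 + 65 = 649, q_3 = 2*9 + 2 = 20.
Check: 649^2 - 1053*20^2 = 421201 - 421200 = 1, so (x, y) = (649, 20) solves the equation, and by the theorem it is the least positive solution.

(x, y) = (649, 20)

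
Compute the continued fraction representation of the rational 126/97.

Run the Euclidean algorithm on 126 and 97; the successive quotients are the partial quotients a_0, a_1, ... (each step inverts the fractional part left over by the previous one):
  126 = 1*97 + 29, so a_0 = 1.
  97 = 3*29 + 10, so a_1 = 3.
  29 = 2*10 + 9, so a_2 = 2.
  10 = 1*9 + 1, so a_3 = 1.
  9 = 9*1 + 0, so a_4 = 9.
The remainder reaches 0 after 5 divisions, so the expansion has 5 partial quotients, read off in order.

[1; 3, 2, 1, 9]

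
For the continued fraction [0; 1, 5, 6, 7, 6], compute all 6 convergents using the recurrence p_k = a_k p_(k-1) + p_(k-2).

0/1, 1/1, 5/6, 31/37, 222/265, 1363/1627

Using the convergent recurrence p_i = a_i*p_{i-1} + p_{i-2}, q_i = a_i*q_{i-1} + q_{i-2} with p_{-2}=0, p_{-1}=1, q_{-2}=1, q_{-1}=0:
  i=0: a_0=0, p_0 = 0*1 + 0 = 0, q_0 = 0*0 + 1 = 1.
  i=1: a_1=1, p_1 = 1*0 + 1 = 1, q_1 = 1*1 + 0 = 1.
  i=2: a_2=5, p_2 = 5*1 + 0 = 5, q_2 = 5*1 + 1 = 6.
  i=3: a_3=6, p_3 = 6*5 + 1 = 31, q_3 = 6*6 + 1 = 37.
  i=4: a_4=7, p_4 = 7*31 + 5 = 222, q_4 = 7*37 + 6 = 265.
  i=5: a_5=6, p_5 = 6*222 + 31 = 1363, q_5 = 6*265 + 37 = 1627.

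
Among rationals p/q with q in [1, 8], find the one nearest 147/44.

Expand x = 147/44 as a continued fraction with the Euclidean algorithm:
  147 = 3*44 + 15, so a_0 = 3.
  44 = 2*15 + 14, so a_1 = 2.
  15 = 1*14 + 1, so a_2 = 1.
  14 = 14*1 + 0, so a_3 = 14.
so x = [3; 2, 1, 14].
Convergents (p_i = a_i*p_{i-1} + p_{i-2}, q_i = a_i*q_{i-1} + q_{i-2} with p_{-2}=0, p_{-1}=1, q_{-2}=1, q_{-1}=0), until the denominator exceeds 8:
  i=0: a_0=3, p_0 = 3*1 + 0 = 3, q_0 = 3*0 + 1 = 1.
  i=1: a_1=2, p_1 = 2*3 + 1 = 7, q_1 = 2*1 + 0 = 2.
  i=2: a_2=1, p_2 = 1*7 + 3 = 10, q_2 = 1*2 + 1 = 3.
  i=3: a_3=14, p_3 = 14*10 + 7 = 147, q_3 = 14*3 + 2 = 44.
q_3 = 44 > 8, so the last convergent with denominator <= 8 is p_2/q_2 = 10/3.
The closest fraction with denominator <= 8 is either p_2/q_2 or the intermediate fraction (k*p_2 + p_1)/(k*q_2 + q_1) with the largest k >= 1 whose denominator stays <= 8; these approach x as k grows, and every other convergent or intermediate fraction in range is farther away.
Largest k: floor((8 - q_1)/q_2) = floor((8 - 2)/3) = 2.
That gives (2*10 + 7)/(2*3 + 2) = 27/8.
Compare the errors: |x - 10/3| = |147*3 - 10*44|/(44*3) = 1/132, and |x - 27/8| = |147*8 - 27*44|/(44*8) = 12/352.
Cross-multiplying, 1*352 = 352 < 1584 = 12*132, so 1/132 is smaller: the convergent 10/3 is closer to x than 27/8.

10/3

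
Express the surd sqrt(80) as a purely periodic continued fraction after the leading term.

Write x_i = (sqrt(80) + m_i)/d_i with (m_0, d_0) = (0, 1). a_0 = floor(sqrt(80)) = 8, since 8^2 = 64 <= 80 < 81 = 9^2.
Iterate m_{i+1} = d_i*a_i - m_i, d_{i+1} = (80 - m_{i+1}^2)/d_i, a_{i+1} = floor((a_0 + m_{i+1})/d_{i+1}):
  m_1 = 1*8 - 0 = 8, d_1 = (80 - 8^2)/1 = 16/1 = 16, a_1 = floor((8 + 8)/16) = 1.
  m_2 = 16*1 - 8 = 8, d_2 = (80 - 8^2)/16 = 16/16 = 1, a_2 = floor((8 + 8)/1) = 16.
  m_3 = 1*16 - 8 = 8, d_3 = (80 - 8^2)/1 = 16/1 = 16: (m_3, d_3) = (m_1, d_1) = (8, 16), so from here the quotients repeat a_1, a_2; the period length is 2.
Hence the expansion of sqrt(80) is a_0 = 8 followed by the repeating block 1, 16 (period 2).

[8; (1, 16)]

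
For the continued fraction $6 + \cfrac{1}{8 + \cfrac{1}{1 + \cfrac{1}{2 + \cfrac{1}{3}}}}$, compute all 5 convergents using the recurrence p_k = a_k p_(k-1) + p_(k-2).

Using the convergent recurrence p_i = a_i*p_{i-1} + p_{i-2}, q_i = a_i*q_{i-1} + q_{i-2} with p_{-2}=0, p_{-1}=1, q_{-2}=1, q_{-1}=0:
  i=0: a_0=6, p_0 = 6*1 + 0 = 6, q_0 = 6*0 + 1 = 1.
  i=1: a_1=8, p_1 = 8*6 + 1 = 49, q_1 = 8*1 + 0 = 8.
  i=2: a_2=1, p_2 = 1*49 + 6 = 55, q_2 = 1*8 + 1 = 9.
  i=3: a_3=2, p_3 = 2*55 + 49 = 159, q_3 = 2*9 + 8 = 26.
  i=4: a_4=3, p_4 = 3*159 + 55 = 532, q_4 = 3*26 + 9 = 87.

6/1, 49/8, 55/9, 159/26, 532/87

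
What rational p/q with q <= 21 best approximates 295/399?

14/19

Expand x = 295/399 as a continued fraction with the Euclidean algorithm:
  295 = 0*399 + 295, so a_0 = 0.
  399 = 1*295 + 104, so a_1 = 1.
  295 = 2*104 + 87, so a_2 = 2.
  104 = 1*87 + 17, so a_3 = 1.
  87 = 5*17 + 2, so a_4 = 5.
  17 = 8*2 + 1, so a_5 = 8.
  2 = 2*1 + 0, so a_6 = 2.
so x = [0; 1, 2, 1, 5, 8, 2].
Convergents (p_i = a_i*p_{i-1} + p_{i-2}, q_i = a_i*q_{i-1} + q_{i-2} with p_{-2}=0, p_{-1}=1, q_{-2}=1, q_{-1}=0), until the denominator exceeds 21:
  i=0: a_0=0, p_0 = 0*1 + 0 = 0, q_0 = 0*0 + 1 = 1.
  i=1: a_1=1, p_1 = 1*0 + 1 = 1, q_1 = 1*1 + 0 = 1.
  i=2: a_2=2, p_2 = 2*1 + 0 = 2, q_2 = 2*1 + 1 = 3.
  i=3: a_3=1, p_3 = 1*2 + 1 = 3, q_3 = 1*3 + 1 = 4.
  i=4: a_4=5, p_4 = 5*3 + 2 = 17, q_4 = 5*4 + 3 = 23.
q_4 = 23 > 21, so the last convergent with denominator <= 21 is p_3/q_3 = 3/4.
The closest fraction with denominator <= 21 is either p_3/q_3 or the intermediate fraction (k*p_3 + p_2)/(k*q_3 + q_2) with the largest k >= 1 whose denominator stays <= 21; these approach x as k grows, and every other convergent or intermediate fraction in range is farther away.
Largest k: floor((21 - q_2)/q_3) = floor((21 - 3)/4) = 4.
That gives (4*3 + 2)/(4*4 + 3) = 14/19.
Compare the errors: |x - 3/4| = |295*4 - 3*399|/(399*4) = 17/1596, and |x - 14/19| = |295*19 - 14*399|/(399*19) = 19/7581.
Cross-multiplying, 19*1596 = 30324 < 128877 = 17*7581, so 19/7581 is smaller: the intermediate fraction 14/19 is closer to x than 3/4.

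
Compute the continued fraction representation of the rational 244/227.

[1; 13, 2, 1, 5]

Run the Euclidean algorithm on 244 and 227; the successive quotients are the partial quotients a_0, a_1, ... (each step inverts the fractional part left over by the previous one):
  244 = 1*227 + 17, so a_0 = 1.
  227 = 13*17 + 6, so a_1 = 13.
  17 = 2*6 + 5, so a_2 = 2.
  6 = 1*5 + 1, so a_3 = 1.
  5 = 5*1 + 0, so a_4 = 5.
The remainder reaches 0 after 5 divisions, so the expansion has 5 partial quotients, read off in order.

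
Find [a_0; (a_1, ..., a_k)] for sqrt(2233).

Write x_i = (sqrt(2233) + m_i)/d_i with (m_0, d_0) = (0, 1). a_0 = floor(sqrt(2233)) = 47, since 47^2 = 2209 <= 2233 < 2304 = 48^2.
Iterate m_{i+1} = d_i*a_i - m_i, d_{i+1} = (2233 - m_{i+1}^2)/d_i, a_{i+1} = floor((a_0 + m_{i+1})/d_{i+1}):
  m_1 = 1*47 - 0 = 47, d_1 = (2233 - 47^2)/1 = 24/1 = 24, a_1 = floor((47 + 47)/24) = 3.
  m_2 = 24*3 - 47 = 25, d_2 = (2233 - 25^2)/24 = 1608/24 = 67, a_2 = floor((47 + 25)/67) = 1.
  m_3 = 67*1 - 25 = 42, d_3 = (2233 - 42^2)/67 = 469/67 = 7, a_3 = floor((47 + 42)/7) = 12.
  m_4 = 7*12 - 42 = 42, d_4 = (2233 - 42^2)/7 = 469/7 = 67, a_4 = floor((47 + 42)/67) = 1.
  m_5 = 67*1 - 42 = 25, d_5 = (2233 - 25^2)/67 = 1608/67 = 24, a_5 = floor((47 + 25)/24) = 3.
  m_6 = 24*3 - 25 = 47, d_6 = (2233 - 47^2)/24 = 24/24 = 1, a_6 = floor((47 + 47)/1) = 94.
  m_7 = 1*94 - 47 = 47, d_7 = (2233 - 47^2)/1 = 24/1 = 24: (m_7, d_7) = (m_1, d_1) = (47, 24), so from here the quotients repeat a_1, ..., a_6; the period length is 6.
Hence the expansion of sqrt(2233) is a_0 = 47 followed by the repeating block 3, 1, 12, 1, 3, 94 (period 6).

[47; (3, 1, 12, 1, 3, 94)]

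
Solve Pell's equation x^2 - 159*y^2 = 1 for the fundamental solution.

First expand sqrt(159) as a continued fraction. With x_i = (sqrt(159) + m_i)/d_i and (m_0, d_0) = (0, 1): a_0 = floor(sqrt(159)) = 12, since 12^2 = 144 <= 159 < 169 = 13^2.
Iterate m_{i+1} = d_i*a_i - m_i, d_{i+1} = (159 - m_{i+1}^2)/d_i, a_{i+1} = floor((a_0 + m_{i+1})/d_{i+1}):
  m_1 = 1*12 - 0 = 12, d_1 = (159 - 12^2)/1 = 15/1 = 15, a_1 = floor((12 + 12)/15) = 1.
  m_2 = 15*1 - 12 = 3, d_2 = (159 - 3^2)/15 = 150/15 = 10, a_2 = floor((12 + 3)/10) = 1.
  m_3 = 10*1 - 3 = 7, d_3 = (159 - 7^2)/10 = 110/10 = 11, a_3 = floor((12 + 7)/11) = 1.
  m_4 = 11*1 - 7 = 4, d_4 = (159 - 4^2)/11 = 143/11 = 13, a_4 = floor((12 + 4)/13) = 1.
  m_5 = 13*1 - 4 = 9, d_5 = (159 - 9^2)/13 = 78/13 = 6, a_5 = floor((12 + 9)/6) = 3.
  m_6 = 6*3 - 9 = 9, d_6 = (159 - 9^2)/6 = 78/6 = 13, a_6 = floor((12 + 9)/13) = 1.
  m_7 = 13*1 - 9 = 4, d_7 = (159 - 4^2)/13 = 143/13 = 11, a_7 = floor((12 + 4)/11) = 1.
  m_8 = 11*1 - 4 = 7, d_8 = (159 - 7^2)/11 = 110/11 = 10, a_8 = floor((12 + 7)/10) = 1.
  m_9 = 10*1 - 7 = 3, d_9 = (159 - 3^2)/10 = 150/10 = 15, a_9 = floor((12 + 3)/15) = 1.
  m_10 = 15*1 - 3 = 12, d_10 = (159 - 12^2)/15 = 15/15 = 1, a_10 = floor((12 + 12)/1) = 24.
  m_11 = 1*24 - 12 = 12, d_11 = (159 - 12^2)/1 = 15/1 = 15: (m_11, d_11) = (m_1, d_1) = (12, 15), so from here the quotients repeat a_1, ..., a_10; the period length is 10.
So sqrt(159) = [12; (1, 1, 1, 1, 3, 1, 1, 1, 1, 24)] with period length k = 10.
k is even, so the fundamental solution of x^2 - 159y^2 = 1 is (p_{k-1}, q_{k-1}) = (p_9, q_9); compute convergents through index 9.
Convergents (p_i = a_i*p_{i-1} + p_{i-2}, q_i = a_i*q_{i-1} + q_{i-2} with p_{-2}=0, p_{-1}=1, q_{-2}=1, q_{-1}=0):
  i=0: a_0=12, p_0 = 12*1 + 0 = 12, q_0 = 12*0 + 1 = 1.
  i=1: a_1=1, p_1 = 1*12 + 1 = 13, q_1 = 1*1 + 0 = 1.
  i=2: a_2=1, p_2 = 1*13 + 12 = 25, q_2 = 1*1 + 1 = 2.
  i=3: a_3=1, p_3 = 1*25 + 13 = 38, q_3 = 1*2 + 1 = 3.
  i=4: a_4=1, p_4 = 1*38 + 25 = 63, q_4 = 1*3 + 2 = 5.
  i=5: a_5=3, p_5 = 3*63 + 38 = 227, q_5 = 3*5 + 3 = 18.
  i=6: a_6=1, p_6 = 1*227 + 63 = 290, q_6 = 1*18 + 5 = 23.
  i=7: a_7=1, p_7 = 1*290 + 227 = 517, q_7 = 1*23 + 18 = 41.
  i=8: a_8=1, p_8 = 1*517 + 290 = 807, q_8 = 1*41 + 23 = 64.
  i=9: a_9=1, p_9 = 1*807 + 517 = 1324, q_9 = 1*64 + 41 = 105.
Check: 1324^2 - 159*105^2 = 1752976 - 1752975 = 1, so (x, y) = (1324, 105) solves the equation, and by the theorem it is the least positive solution.

(x, y) = (1324, 105)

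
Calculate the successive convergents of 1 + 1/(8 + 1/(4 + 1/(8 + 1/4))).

Using the convergent recurrence p_i = a_i*p_{i-1} + p_{i-2}, q_i = a_i*q_{i-1} + q_{i-2} with p_{-2}=0, p_{-1}=1, q_{-2}=1, q_{-1}=0:
  i=0: a_0=1, p_0 = 1*1 + 0 = 1, q_0 = 1*0 + 1 = 1.
  i=1: a_1=8, p_1 = 8*1 + 1 = 9, q_1 = 8*1 + 0 = 8.
  i=2: a_2=4, p_2 = 4*9 + 1 = 37, q_2 = 4*8 + 1 = 33.
  i=3: a_3=8, p_3 = 8*37 + 9 = 305, q_3 = 8*33 + 8 = 272.
  i=4: a_4=4, p_4 = 4*305 + 37 = 1257, q_4 = 4*272 + 33 = 1121.

1/1, 9/8, 37/33, 305/272, 1257/1121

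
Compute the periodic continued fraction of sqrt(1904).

[43; (1, 1, 1, 2, 1, 4, 1, 2, 1, 1, 1, 86)]

Write x_i = (sqrt(1904) + m_i)/d_i with (m_0, d_0) = (0, 1). a_0 = floor(sqrt(1904)) = 43, since 43^2 = 1849 <= 1904 < 1936 = 44^2.
Iterate m_{i+1} = d_i*a_i - m_i, d_{i+1} = (1904 - m_{i+1}^2)/d_i, a_{i+1} = floor((a_0 + m_{i+1})/d_{i+1}):
  m_1 = 1*43 - 0 = 43, d_1 = (1904 - 43^2)/1 = 55/1 = 55, a_1 = floor((43 + 43)/55) = 1.
  m_2 = 55*1 - 43 = 12, d_2 = (1904 - 12^2)/55 = 1760/55 = 32, a_2 = floor((43 + 12)/32) = 1.
  m_3 = 32*1 - 12 = 20, d_3 = (1904 - 20^2)/32 = 1504/32 = 47, a_3 = floor((43 + 20)/47) = 1.
  m_4 = 47*1 - 20 = 27, d_4 = (1904 - 27^2)/47 = 1175/47 = 25, a_4 = floor((43 + 27)/25) = 2.
  m_5 = 25*2 - 27 = 23, d_5 = (1904 - 23^2)/25 = 1375/25 = 55, a_5 = floor((43 + 23)/55) = 1.
  m_6 = 55*1 - 23 = 32, d_6 = (1904 - 32^2)/55 = 880/55 = 16, a_6 = floor((43 + 32)/16) = 4.
  m_7 = 16*4 - 32 = 32, d_7 = (1904 - 32^2)/16 = 880/16 = 55, a_7 = floor((43 + 32)/55) = 1.
  m_8 = 55*1 - 32 = 23, d_8 = (1904 - 23^2)/55 = 1375/55 = 25, a_8 = floor((43 + 23)/25) = 2.
  m_9 = 25*2 - 23 = 27, d_9 = (1904 - 27^2)/25 = 1175/25 = 47, a_9 = floor((43 + 27)/47) = 1.
  m_10 = 47*1 - 27 = 20, d_10 = (1904 - 20^2)/47 = 1504/47 = 32, a_10 = floor((43 + 20)/32) = 1.
  m_11 = 32*1 - 20 = 12, d_11 = (1904 - 12^2)/32 = 1760/32 = 55, a_11 = floor((43 + 12)/55) = 1.
  m_12 = 55*1 - 12 = 43, d_12 = (1904 - 43^2)/55 = 55/55 = 1, a_12 = floor((43 + 43)/1) = 86.
  m_13 = 1*86 - 43 = 43, d_13 = (1904 - 43^2)/1 = 55/1 = 55: (m_13, d_13) = (m_1, d_1) = (43, 55), so from here the quotients repeat a_1, ..., a_12; the period length is 12.
Hence the expansion of sqrt(1904) is a_0 = 43 followed by the repeating block 1, 1, 1, 2, 1, 4, 1, 2, 1, 1, 1, 86 (period 12).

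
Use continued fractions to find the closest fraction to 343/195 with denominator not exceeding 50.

Expand x = 343/195 as a continued fraction with the Euclidean algorithm:
  343 = 1*195 + 148, so a_0 = 1.
  195 = 1*148 + 47, so a_1 = 1.
  148 = 3*47 + 7, so a_2 = 3.
  47 = 6*7 + 5, so a_3 = 6.
  7 = 1*5 + 2, so a_4 = 1.
  5 = 2*2 + 1, so a_5 = 2.
  2 = 2*1 + 0, so a_6 = 2.
so x = [1; 1, 3, 6, 1, 2, 2].
Convergents (p_i = a_i*p_{i-1} + p_{i-2}, q_i = a_i*q_{i-1} + q_{i-2} with p_{-2}=0, p_{-1}=1, q_{-2}=1, q_{-1}=0), until the denominator exceeds 50:
  i=0: a_0=1, p_0 = 1*1 + 0 = 1, q_0 = 1*0 + 1 = 1.
  i=1: a_1=1, p_1 = 1*1 + 1 = 2, q_1 = 1*1 + 0 = 1.
  i=2: a_2=3, p_2 = 3*2 + 1 = 7, q_2 = 3*1 + 1 = 4.
  i=3: a_3=6, p_3 = 6*7 + 2 = 44, q_3 = 6*4 + 1 = 25.
  i=4: a_4=1, p_4 = 1*44 + 7 = 51, q_4 = 1*25 + 4 = 29.
  i=5: a_5=2, p_5 = 2*51 + 44 = 146, q_5 = 2*29 + 25 = 83.
q_5 = 83 > 50, so the last convergent with denominator <= 50 is p_4/q_4 = 51/29.
The closest fraction with denominator <= 50 is either p_4/q_4 or the intermediate fraction (k*p_4 + p_3)/(k*q_4 + q_3) with the largest k >= 1 whose denominator stays <= 50; these approach x as k grows, and every other convergent or intermediate fraction in range is farther away.
Largest k: floor((50 - q_3)/q_4) = floor((50 - 25)/29) = 0.
Since k = 0, no intermediate fraction beyond p_4/q_4 has denominator <= 50, so the convergent 51/29 is the closest (its error is |343*29 - 51*195|/(195*29) = 2/5655).

51/29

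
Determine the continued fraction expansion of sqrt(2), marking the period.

Write x_i = (sqrt(2) + m_i)/d_i with (m_0, d_0) = (0, 1). a_0 = floor(sqrt(2)) = 1, since 1^2 = 1 <= 2 < 4 = 2^2.
Iterate m_{i+1} = d_i*a_i - m_i, d_{i+1} = (2 - m_{i+1}^2)/d_i, a_{i+1} = floor((a_0 + m_{i+1})/d_{i+1}):
  m_1 = 1*1 - 0 = 1, d_1 = (2 - 1^2)/1 = 1/1 = 1, a_1 = floor((1 + 1)/1) = 2.
  m_2 = 1*2 - 1 = 1, d_2 = (2 - 1^2)/1 = 1/1 = 1: (m_2, d_2) = (m_1, d_1) = (1, 1), so from here the quotient a_1 repeats; the period length is 1.
Hence the expansion of sqrt(2) is a_0 = 1 followed by the repeating block 2 (period 1).

[1; (2)]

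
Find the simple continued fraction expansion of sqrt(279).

Write x_i = (sqrt(279) + m_i)/d_i with (m_0, d_0) = (0, 1). a_0 = floor(sqrt(279)) = 16, since 16^2 = 256 <= 279 < 289 = 17^2.
Iterate m_{i+1} = d_i*a_i - m_i, d_{i+1} = (279 - m_{i+1}^2)/d_i, a_{i+1} = floor((a_0 + m_{i+1})/d_{i+1}):
  m_1 = 1*16 - 0 = 16, d_1 = (279 - 16^2)/1 = 23/1 = 23, a_1 = floor((16 + 16)/23) = 1.
  m_2 = 23*1 - 16 = 7, d_2 = (279 - 7^2)/23 = 230/23 = 10, a_2 = floor((16 + 7)/10) = 2.
  m_3 = 10*2 - 7 = 13, d_3 = (279 - 13^2)/10 = 110/10 = 11, a_3 = floor((16 + 13)/11) = 2.
  m_4 = 11*2 - 13 = 9, d_4 = (279 - 9^2)/11 = 198/11 = 18, a_4 = floor((16 + 9)/18) = 1.
  m_5 = 18*1 - 9 = 9, d_5 = (279 - 9^2)/18 = 198/18 = 11, a_5 = floor((16 + 9)/11) = 2.
  m_6 = 11*2 - 9 = 13, d_6 = (279 - 13^2)/11 = 110/11 = 10, a_6 = floor((16 + 13)/10) = 2.
  m_7 = 10*2 - 13 = 7, d_7 = (279 - 7^2)/10 = 230/10 = 23, a_7 = floor((16 + 7)/23) = 1.
  m_8 = 23*1 - 7 = 16, d_8 = (279 - 16^2)/23 = 23/23 = 1, a_8 = floor((16 + 16)/1) = 32.
  m_9 = 1*32 - 16 = 16, d_9 = (279 - 16^2)/1 = 23/1 = 23: (m_9, d_9) = (m_1, d_1) = (16, 23), so from here the quotients repeat a_1, ..., a_8; the period length is 8.
Hence the expansion of sqrt(279) is a_0 = 16 followed by the repeating block 1, 2, 2, 1, 2, 2, 1, 32 (period 8).

[16; (1, 2, 2, 1, 2, 2, 1, 32)]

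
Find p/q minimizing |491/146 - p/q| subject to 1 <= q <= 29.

37/11

Expand x = 491/146 as a continued fraction with the Euclidean algorithm:
  491 = 3*146 + 53, so a_0 = 3.
  146 = 2*53 + 40, so a_1 = 2.
  53 = 1*40 + 13, so a_2 = 1.
  40 = 3*13 + 1, so a_3 = 3.
  13 = 13*1 + 0, so a_4 = 13.
so x = [3; 2, 1, 3, 13].
Convergents (p_i = a_i*p_{i-1} + p_{i-2}, q_i = a_i*q_{i-1} + q_{i-2} with p_{-2}=0, p_{-1}=1, q_{-2}=1, q_{-1}=0), until the denominator exceeds 29:
  i=0: a_0=3, p_0 = 3*1 + 0 = 3, q_0 = 3*0 + 1 = 1.
  i=1: a_1=2, p_1 = 2*3 + 1 = 7, q_1 = 2*1 + 0 = 2.
  i=2: a_2=1, p_2 = 1*7 + 3 = 10, q_2 = 1*2 + 1 = 3.
  i=3: a_3=3, p_3 = 3*10 + 7 = 37, q_3 = 3*3 + 2 = 11.
  i=4: a_4=13, p_4 = 13*37 + 10 = 491, q_4 = 13*11 + 3 = 146.
q_4 = 146 > 29, so the last convergent with denominator <= 29 is p_3/q_3 = 37/11.
The closest fraction with denominator <= 29 is either p_3/q_3 or the intermediate fraction (k*p_3 + p_2)/(k*q_3 + q_2) with the largest k >= 1 whose denominator stays <= 29; these approach x as k grows, and every other convergent or intermediate fraction in range is farther away.
Largest k: floor((29 - q_2)/q_3) = floor((29 - 3)/11) = 2.
That gives (2*37 + 10)/(2*11 + 3) = 84/25.
Compare the errors: |x - 37/11| = |491*11 - 37*146|/(146*11) = 1/1606, and |x - 84/25| = |491*25 - 84*146|/(146*25) = 11/3650.
Cross-multiplying, 1*3650 = 3650 < 17666 = 11*1606, so 1/1606 is smaller: the convergent 37/11 is closer to x than 84/25.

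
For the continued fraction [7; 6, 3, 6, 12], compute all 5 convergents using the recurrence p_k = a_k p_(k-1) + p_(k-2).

7/1, 43/6, 136/19, 859/120, 10444/1459

Using the convergent recurrence p_i = a_i*p_{i-1} + p_{i-2}, q_i = a_i*q_{i-1} + q_{i-2} with p_{-2}=0, p_{-1}=1, q_{-2}=1, q_{-1}=0:
  i=0: a_0=7, p_0 = 7*1 + 0 = 7, q_0 = 7*0 + 1 = 1.
  i=1: a_1=6, p_1 = 6*7 + 1 = 43, q_1 = 6*1 + 0 = 6.
  i=2: a_2=3, p_2 = 3*43 + 7 = 136, q_2 = 3*6 + 1 = 19.
  i=3: a_3=6, p_3 = 6*136 + 43 = 859, q_3 = 6*19 + 6 = 120.
  i=4: a_4=12, p_4 = 12*859 + 136 = 10444, q_4 = 12*120 + 19 = 1459.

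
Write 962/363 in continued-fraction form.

[2; 1, 1, 1, 6, 18]

Run the Euclidean algorithm on 962 and 363; the successive quotients are the partial quotients a_0, a_1, ... (each step inverts the fractional part left over by the previous one):
  962 = 2*363 + 236, so a_0 = 2.
  363 = 1*236 + 127, so a_1 = 1.
  236 = 1*127 + 109, so a_2 = 1.
  127 = 1*109 + 18, so a_3 = 1.
  109 = 6*18 + 1, so a_4 = 6.
  18 = 18*1 + 0, so a_5 = 18.
The remainder reaches 0 after 6 divisions, so the expansion has 6 partial quotients, read off in order.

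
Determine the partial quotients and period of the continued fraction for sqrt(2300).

[47; (1, 22, 1, 94)]

Write x_i = (sqrt(2300) + m_i)/d_i with (m_0, d_0) = (0, 1). a_0 = floor(sqrt(2300)) = 47, since 47^2 = 2209 <= 2300 < 2304 = 48^2.
Iterate m_{i+1} = d_i*a_i - m_i, d_{i+1} = (2300 - m_{i+1}^2)/d_i, a_{i+1} = floor((a_0 + m_{i+1})/d_{i+1}):
  m_1 = 1*47 - 0 = 47, d_1 = (2300 - 47^2)/1 = 91/1 = 91, a_1 = floor((47 + 47)/91) = 1.
  m_2 = 91*1 - 47 = 44, d_2 = (2300 - 44^2)/91 = 364/91 = 4, a_2 = floor((47 + 44)/4) = 22.
  m_3 = 4*22 - 44 = 44, d_3 = (2300 - 44^2)/4 = 364/4 = 91, a_3 = floor((47 + 44)/91) = 1.
  m_4 = 91*1 - 44 = 47, d_4 = (2300 - 47^2)/91 = 91/91 = 1, a_4 = floor((47 + 47)/1) = 94.
  m_5 = 1*94 - 47 = 47, d_5 = (2300 - 47^2)/1 = 91/1 = 91: (m_5, d_5) = (m_1, d_1) = (47, 91), so from here the quotients repeat a_1, ..., a_4; the period length is 4.
Hence the expansion of sqrt(2300) is a_0 = 47 followed by the repeating block 1, 22, 1, 94 (period 4).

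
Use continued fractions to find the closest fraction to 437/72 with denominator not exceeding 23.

Expand x = 437/72 as a continued fraction with the Euclidean algorithm:
  437 = 6*72 + 5, so a_0 = 6.
  72 = 14*5 + 2, so a_1 = 14.
  5 = 2*2 + 1, so a_2 = 2.
  2 = 2*1 + 0, so a_3 = 2.
so x = [6; 14, 2, 2].
Convergents (p_i = a_i*p_{i-1} + p_{i-2}, q_i = a_i*q_{i-1} + q_{i-2} with p_{-2}=0, p_{-1}=1, q_{-2}=1, q_{-1}=0), until the denominator exceeds 23:
  i=0: a_0=6, p_0 = 6*1 + 0 = 6, q_0 = 6*0 + 1 = 1.
  i=1: a_1=14, p_1 = 14*6 + 1 = 85, q_1 = 14*1 + 0 = 14.
  i=2: a_2=2, p_2 = 2*85 + 6 = 176, q_2 = 2*14 + 1 = 29.
q_2 = 29 > 23, so the last convergent with denominator <= 23 is p_1/q_1 = 85/14.
The closest fraction with denominator <= 23 is either p_1/q_1 or the intermediate fraction (k*p_1 + p_0)/(k*q_1 + q_0) with the largest k >= 1 whose denominator stays <= 23; these approach x as k grows, and every other convergent or intermediate fraction in range is farther away.
Largest k: floor((23 - q_0)/q_1) = floor((23 - 1)/14) = 1.
That gives (1*85 + 6)/(1*14 + 1) = 91/15.
Compare the errors: |x - 85/14| = |437*14 - 85*72|/(72*14) = 2/1008, and |x - 91/15| = |437*15 - 91*72|/(72*15) = 3/1080.
Cross-multiplying, 2*1080 = 2160 < 3024 = 3*1008, so 2/1008 is smaller: the convergent 85/14 is closer to x than 91/15.

85/14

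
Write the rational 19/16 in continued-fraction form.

[1; 5, 3]

Run the Euclidean algorithm on 19 and 16; the successive quotients are the partial quotients a_0, a_1, ... (each step inverts the fractional part left over by the previous one):
  19 = 1*16 + 3, so a_0 = 1.
  16 = 5*3 + 1, so a_1 = 5.
  3 = 3*1 + 0, so a_2 = 3.
The remainder reaches 0 after 3 divisions, so the expansion has 3 partial quotients, read off in order.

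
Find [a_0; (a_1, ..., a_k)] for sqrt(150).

Write x_i = (sqrt(150) + m_i)/d_i with (m_0, d_0) = (0, 1). a_0 = floor(sqrt(150)) = 12, since 12^2 = 144 <= 150 < 169 = 13^2.
Iterate m_{i+1} = d_i*a_i - m_i, d_{i+1} = (150 - m_{i+1}^2)/d_i, a_{i+1} = floor((a_0 + m_{i+1})/d_{i+1}):
  m_1 = 1*12 - 0 = 12, d_1 = (150 - 12^2)/1 = 6/1 = 6, a_1 = floor((12 + 12)/6) = 4.
  m_2 = 6*4 - 12 = 12, d_2 = (150 - 12^2)/6 = 6/6 = 1, a_2 = floor((12 + 12)/1) = 24.
  m_3 = 1*24 - 12 = 12, d_3 = (150 - 12^2)/1 = 6/1 = 6: (m_3, d_3) = (m_1, d_1) = (12, 6), so from here the quotients repeat a_1, a_2; the period length is 2.
Hence the expansion of sqrt(150) is a_0 = 12 followed by the repeating block 4, 24 (period 2).

[12; (4, 24)]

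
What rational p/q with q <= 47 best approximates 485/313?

Expand x = 485/313 as a continued fraction with the Euclidean algorithm:
  485 = 1*313 + 172, so a_0 = 1.
  313 = 1*172 + 141, so a_1 = 1.
  172 = 1*141 + 31, so a_2 = 1.
  141 = 4*31 + 17, so a_3 = 4.
  31 = 1*17 + 14, so a_4 = 1.
  17 = 1*14 + 3, so a_5 = 1.
  14 = 4*3 + 2, so a_6 = 4.
  3 = 1*2 + 1, so a_7 = 1.
  2 = 2*1 + 0, so a_8 = 2.
so x = [1; 1, 1, 4, 1, 1, 4, 1, 2].
Convergents (p_i = a_i*p_{i-1} + p_{i-2}, q_i = a_i*q_{i-1} + q_{i-2} with p_{-2}=0, p_{-1}=1, q_{-2}=1, q_{-1}=0), until the denominator exceeds 47:
  i=0: a_0=1, p_0 = 1*1 + 0 = 1, q_0 = 1*0 + 1 = 1.
  i=1: a_1=1, p_1 = 1*1 + 1 = 2, q_1 = 1*1 + 0 = 1.
  i=2: a_2=1, p_2 = 1*2 + 1 = 3, q_2 = 1*1 + 1 = 2.
  i=3: a_3=4, p_3 = 4*3 + 2 = 14, q_3 = 4*2 + 1 = 9.
  i=4: a_4=1, p_4 = 1*14 + 3 = 17, q_4 = 1*9 + 2 = 11.
  i=5: a_5=1, p_5 = 1*17 + 14 = 31, q_5 = 1*11 + 9 = 20.
  i=6: a_6=4, p_6 = 4*31 + 17 = 141, q_6 = 4*20 + 11 = 91.
q_6 = 91 > 47, so the last convergent with denominator <= 47 is p_5/q_5 = 31/20.
The closest fraction with denominator <= 47 is either p_5/q_5 or the intermediate fraction (k*p_5 + p_4)/(k*q_5 + q_4) with the largest k >= 1 whose denominator stays <= 47; these approach x as k grows, and every other convergent or intermediate fraction in range is farther away.
Largest k: floor((47 - q_4)/q_5) = floor((47 - 11)/20) = 1.
That gives (1*31 + 17)/(1*20 + 11) = 48/31.
Compare the errors: |x - 31/20| = |485*20 - 31*313|/(313*20) = 3/6260, and |x - 48/31| = |485*31 - 48*313|/(313*31) = 11/9703.
Cross-multiplying, 3*9703 = 29109 < 68860 = 11*6260, so 3/6260 is smaller: the convergent 31/20 is closer to x than 48/31.

31/20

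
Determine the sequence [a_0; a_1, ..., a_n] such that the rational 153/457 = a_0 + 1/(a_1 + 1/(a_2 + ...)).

Run the Euclidean algorithm on 153 and 457; the successive quotients are the partial quotients a_0, a_1, ... (each step inverts the fractional part left over by the previous one):
  153 = 0*457 + 153, so a_0 = 0.
  457 = 2*153 + 151, so a_1 = 2.
  153 = 1*151 + 2, so a_2 = 1.
  151 = 75*2 + 1, so a_3 = 75.
  2 = 2*1 + 0, so a_4 = 2.
The remainder reaches 0 after 5 divisions, so the expansion has 5 partial quotients, read off in order.

[0; 2, 1, 75, 2]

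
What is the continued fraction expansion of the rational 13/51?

Run the Euclidean algorithm on 13 and 51; the successive quotients are the partial quotients a_0, a_1, ... (each step inverts the fractional part left over by the previous one):
  13 = 0*51 + 13, so a_0 = 0.
  51 = 3*13 + 12, so a_1 = 3.
  13 = 1*12 + 1, so a_2 = 1.
  12 = 12*1 + 0, so a_3 = 12.
The remainder reaches 0 after 4 divisions, so the expansion has 4 partial quotients, read off in order.

[0; 3, 1, 12]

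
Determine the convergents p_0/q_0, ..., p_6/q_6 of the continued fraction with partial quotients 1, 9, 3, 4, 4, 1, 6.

Using the convergent recurrence p_i = a_i*p_{i-1} + p_{i-2}, q_i = a_i*q_{i-1} + q_{i-2} with p_{-2}=0, p_{-1}=1, q_{-2}=1, q_{-1}=0:
  i=0: a_0=1, p_0 = 1*1 + 0 = 1, q_0 = 1*0 + 1 = 1.
  i=1: a_1=9, p_1 = 9*1 + 1 = 10, q_1 = 9*1 + 0 = 9.
  i=2: a_2=3, p_2 = 3*10 + 1 = 31, q_2 = 3*9 + 1 = 28.
  i=3: a_3=4, p_3 = 4*31 + 10 = 134, q_3 = 4*28 + 9 = 121.
  i=4: a_4=4, p_4 = 4*134 + 31 = 567, q_4 = 4*121 + 28 = 512.
  i=5: a_5=1, p_5 = 1*567 + 134 = 701, q_5 = 1*512 + 121 = 633.
  i=6: a_6=6, p_6 = 6*701 + 567 = 4773, q_6 = 6*633 + 512 = 4310.

1/1, 10/9, 31/28, 134/121, 567/512, 701/633, 4773/4310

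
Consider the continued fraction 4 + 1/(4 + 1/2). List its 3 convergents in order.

Using the convergent recurrence p_i = a_i*p_{i-1} + p_{i-2}, q_i = a_i*q_{i-1} + q_{i-2} with p_{-2}=0, p_{-1}=1, q_{-2}=1, q_{-1}=0:
  i=0: a_0=4, p_0 = 4*1 + 0 = 4, q_0 = 4*0 + 1 = 1.
  i=1: a_1=4, p_1 = 4*4 + 1 = 17, q_1 = 4*1 + 0 = 4.
  i=2: a_2=2, p_2 = 2*17 + 4 = 38, q_2 = 2*4 + 1 = 9.

4/1, 17/4, 38/9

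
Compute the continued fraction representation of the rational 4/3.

Run the Euclidean algorithm on 4 and 3; the successive quotients are the partial quotients a_0, a_1, ... (each step inverts the fractional part left over by the previous one):
  4 = 1*3 + 1, so a_0 = 1.
  3 = 3*1 + 0, so a_1 = 3.
The remainder reaches 0 after 2 divisions, so the expansion has 2 partial quotients, read off in order.

[1; 3]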